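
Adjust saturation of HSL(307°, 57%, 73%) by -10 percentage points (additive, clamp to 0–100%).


Original S = 57%
Adjustment = -10 percentage points
New S = 57 + (-10) = 47
Clamp to [0, 100] → 47
= HSL(307°, 47%, 73%)


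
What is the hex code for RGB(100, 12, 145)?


R = 100 → 64 (hex)
G = 12 → 0C (hex)
B = 145 → 91 (hex)
Hex = #640C91


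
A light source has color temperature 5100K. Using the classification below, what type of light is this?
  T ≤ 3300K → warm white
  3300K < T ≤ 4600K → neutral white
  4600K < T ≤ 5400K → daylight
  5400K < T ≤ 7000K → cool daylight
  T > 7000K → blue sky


Temperature: 5100K
4600K < 5100K ≤ 5400K → daylight
Classification: daylight


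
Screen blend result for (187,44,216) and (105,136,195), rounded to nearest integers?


Screen: C = 255 - (255-A)×(255-B)/255, rounded to nearest integer
R: 255 - (255-187)×(255-105)/255 = 255 - 10200/255 ≈ 255 - 40.000 = 215.000 → 215
G: 255 - (255-44)×(255-136)/255 = 255 - 25109/255 ≈ 255 - 98.467 = 156.533 → 157
B: 255 - (255-216)×(255-195)/255 = 255 - 2340/255 ≈ 255 - 9.176 = 245.824 → 246
= RGB(215, 157, 246)


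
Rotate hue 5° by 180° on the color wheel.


New hue = (H + rotation) mod 360
New hue = (5 + 180) mod 360
= 185 mod 360
= 185°


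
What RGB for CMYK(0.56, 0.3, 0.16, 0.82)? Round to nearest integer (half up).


R = 255 × (1-C) × (1-K) = 255 × 0.44 × 0.18 = 20.196 → 20
G = 255 × (1-M) × (1-K) = 255 × 0.70 × 0.18 = 32.13 → 32
B = 255 × (1-Y) × (1-K) = 255 × 0.84 × 0.18 = 38.556 → 39
= RGB(20, 32, 39)


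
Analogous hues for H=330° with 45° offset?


Base hue: 330°
Left analog: (330 - 45) mod 360 = 285°
Right analog: (330 + 45) mod 360 = 15°
Analogous hues = 285° and 15°


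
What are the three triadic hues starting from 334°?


Triadic: equally spaced at 120° intervals
H1 = 334°
H2 = (334 + 120) mod 360 = 94°
H3 = (334 + 240) mod 360 = 214°
Triadic = 334°, 94°, 214°


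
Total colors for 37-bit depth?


Colors = 2^bits = 2^37
= 137,438,953,472 colors


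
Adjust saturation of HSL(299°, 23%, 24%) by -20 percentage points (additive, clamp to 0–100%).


Original S = 23%
Adjustment = -20 percentage points
New S = 23 + (-20) = 3
Clamp to [0, 100] → 3
= HSL(299°, 3%, 24%)


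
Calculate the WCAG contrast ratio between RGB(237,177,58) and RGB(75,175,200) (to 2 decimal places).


Linearize each sRGB channel c=v/255: c/12.92 if c ≤ 0.04045 else ((c+0.055)/1.055)^2.4
L = 0.2126×R_lin + 0.7152×G_lin + 0.0722×B_lin
Color 1 (237,177,58):
  R=237: 237/255≈0.9294 > 0.04045 → ((0.9294+0.055)/1.055)^2.4 ≈ 0.84687
  G=177: 177/255≈0.6941 > 0.04045 → ((0.6941+0.055)/1.055)^2.4 ≈ 0.43966
  B=58: 58/255≈0.2275 > 0.04045 → ((0.2275+0.055)/1.055)^2.4 ≈ 0.04231
  L1 = 0.2126×0.84687 + 0.7152×0.43966 + 0.0722×0.04231 ≈ 0.49754
Color 2 (75,175,200):
  R=75: 75/255≈0.2941 > 0.04045 → ((0.2941+0.055)/1.055)^2.4 ≈ 0.07036
  G=175: 175/255≈0.6863 > 0.04045 → ((0.6863+0.055)/1.055)^2.4 ≈ 0.42869
  B=200: 200/255≈0.7843 > 0.04045 → ((0.7843+0.055)/1.055)^2.4 ≈ 0.57758
  L2 = 0.2126×0.07036 + 0.7152×0.42869 + 0.0722×0.57758 ≈ 0.36326
Lighter = 0.49754, Darker = 0.36326
Ratio = (L_lighter + 0.05) / (L_darker + 0.05)
Ratio = (0.49754 + 0.05) / (0.36326 + 0.05) = 0.54754 / 0.41326 ≈ 1.3249
Ratio ≈ 1.32:1


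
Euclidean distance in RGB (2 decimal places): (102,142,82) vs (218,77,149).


d = √[(R₁-R₂)² + (G₁-G₂)² + (B₁-B₂)²]
d = √[(102-218)² + (142-77)² + (82-149)²]
d = √[13456 + 4225 + 4489]
d = √22170
d ≈ 148.90


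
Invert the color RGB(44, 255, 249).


Invert: (255-R, 255-G, 255-B)
R: 255-44 = 211
G: 255-255 = 0
B: 255-249 = 6
= RGB(211, 0, 6)


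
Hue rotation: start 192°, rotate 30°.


New hue = (H + rotation) mod 360
New hue = (192 + 30) mod 360
= 222 mod 360
= 222°


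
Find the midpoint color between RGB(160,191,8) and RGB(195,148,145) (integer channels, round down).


Midpoint: each channel = ⌊(C₁+C₂)/2⌋
R: ⌊(160+195)/2⌋ = 177
G: ⌊(191+148)/2⌋ = 169
B: ⌊(8+145)/2⌋ = 76
= RGB(177, 169, 76)


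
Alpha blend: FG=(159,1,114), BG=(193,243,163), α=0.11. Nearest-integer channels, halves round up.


C = α×F + (1-α)×B, with 1-α = 0.89
R: 0.11×159 + 0.89×193 = 17.49 + 171.77 = 189.26 → 189
G: 0.11×1 + 0.89×243 = 0.11 + 216.27 = 216.38 → 216
B: 0.11×114 + 0.89×163 = 12.54 + 145.07 = 157.61 → 158
= RGB(189, 216, 158)


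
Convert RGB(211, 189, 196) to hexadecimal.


R = 211 → D3 (hex)
G = 189 → BD (hex)
B = 196 → C4 (hex)
Hex = #D3BDC4


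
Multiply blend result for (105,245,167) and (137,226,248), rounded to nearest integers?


Multiply: C = A×B/255, rounded to nearest integer
R: 105×137/255 = 14385/255 ≈ 56.412 → 56
G: 245×226/255 = 55370/255 ≈ 217.137 → 217
B: 167×248/255 = 41416/255 ≈ 162.416 → 162
= RGB(56, 217, 162)


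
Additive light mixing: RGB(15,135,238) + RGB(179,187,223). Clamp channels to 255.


Additive: each channel = min(255, C₁+C₂)
R: 15+179 = 194 → 194
G: 135+187 = 322 → 255
B: 238+223 = 461 → 255
= RGB(194, 255, 255)


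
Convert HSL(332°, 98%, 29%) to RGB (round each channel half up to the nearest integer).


H=332°, S=0.98, L=0.29
C = (1-|2L-1|)×S = (1-|-0.42|)×0.98 = 0.5684
H' = H/60 = 332/60 ≈ 5.5333; X = C×(1-|H' mod 2 - 1|) ≈ 0.2653
m = L - C/2 = 0.29 - 0.2842 = 0.0058
Sector ⌊H'⌋ = 5 → (R',G',B') = (0.5684, 0.0, ≈0.2653)
RGB = ((R'+m)×255, (G'+m)×255, (B'+m)×255) = (146.421, 1.479, 69.1186)
Round half up → RGB(146, 1, 69)


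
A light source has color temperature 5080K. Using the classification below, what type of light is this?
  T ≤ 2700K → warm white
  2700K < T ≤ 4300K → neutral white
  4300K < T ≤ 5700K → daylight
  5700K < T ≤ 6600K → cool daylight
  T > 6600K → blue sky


Temperature: 5080K
4300K < 5080K ≤ 5700K → daylight
Classification: daylight


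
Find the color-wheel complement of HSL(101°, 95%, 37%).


Complement = opposite side of color wheel = hue + 180°
H' = (101 + 180) mod 360 = 281°
S and L unchanged.
= HSL(281°, 95%, 37%)


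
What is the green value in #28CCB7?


Color: #28CCB7
R = 28 = 40
G = CC = 204
B = B7 = 183
Green = 204


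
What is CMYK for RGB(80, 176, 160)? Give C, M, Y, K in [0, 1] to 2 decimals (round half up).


R'=80/255≈0.3137, G'=176/255≈0.6902, B'=160/255≈0.6275
K = 1 - max(R',G',B') = 1 - 176/255 = 79/255 = 0.30980… → 0.31
(1-R'-K)/(1-K) simplifies to (max-R)/max with max = 176:
C = (176-80)/176 = 96/176 = 0.54545… → 0.55
M = (176-176)/176 = 0/176 = 0 → 0.00
Y = (176-160)/176 = 16/176 = 0.09090… → 0.09
= CMYK(0.55, 0.00, 0.09, 0.31)


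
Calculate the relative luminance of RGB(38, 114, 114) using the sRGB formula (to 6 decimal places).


Linearize each channel (sRGB transfer function): c = v/255; c_lin = c/12.92 if c ≤ 0.04045, else ((c+0.055)/1.055)^2.4
  R: 38/255 ≈ 0.149020 > 0.04045 → ((0.149020+0.055)/1.055)^2.4 ≈ 0.019382
  G: 114/255 ≈ 0.447059 > 0.04045 → ((0.447059+0.055)/1.055)^2.4 ≈ 0.168269
  B: 114/255 ≈ 0.447059 > 0.04045 → ((0.447059+0.055)/1.055)^2.4 ≈ 0.168269
R_lin = 0.019382, G_lin = 0.168269, B_lin = 0.168269
L = 0.2126×R + 0.7152×G + 0.0722×B
L = 0.2126×0.019382 + 0.7152×0.168269 + 0.0722×0.168269
L ≈ 0.136616


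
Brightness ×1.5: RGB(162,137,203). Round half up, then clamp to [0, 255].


Multiply each channel by 1.5, round half up, clamp to [0, 255]
R: 162×1.5 = 243
G: 137×1.5 = 205.5 → round → 206
B: 203×1.5 = 304.5 → round → 305 → clamp → 255
= RGB(243, 206, 255)


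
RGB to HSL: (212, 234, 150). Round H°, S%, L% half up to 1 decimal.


Normalize: R'=212/255≈0.8314, G'=234/255≈0.9176, B'=150/255≈0.5882
Max=234/255, Min=150/255, Δ=Max-Min=84/255
L = (Max+Min)/2 = (234+150)/510 = 384/510 = 0.75294… → L = 75.3%
L > 0.5 → S = Δ/(2-Max-Min) = 84/(510-234-150) = 84/126 = 0.66666… → S = 66.7%
(the 1/255 factors cancel in S and H, so raw channel differences can be used)
Max is G' → H = 60 × ((B-R)/Δ + 2) = 60 × ((150-212)/84 + 2)
  -62/84 + 2 = -0.7380… + 2 = 1.2619…
  H = 60 × 1.2619… = 75.714…° → H = 75.7°
= HSL(75.7°, 66.7%, 75.3%)


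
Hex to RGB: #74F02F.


74 → 116 (R)
F0 → 240 (G)
2F → 47 (B)
= RGB(116, 240, 47)


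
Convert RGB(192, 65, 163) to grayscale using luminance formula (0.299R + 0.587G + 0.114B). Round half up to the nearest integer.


Gray = 0.299×R + 0.587×G + 0.114×B
Gray = 0.299×192 + 0.587×65 + 0.114×163
Gray = 57.408 + 38.155 + 18.582
Gray = 114.145 → round half up → 114
Gray = 114


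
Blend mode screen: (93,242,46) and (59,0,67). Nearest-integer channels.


Screen: C = 255 - (255-A)×(255-B)/255, rounded to nearest integer
R: 255 - (255-93)×(255-59)/255 = 255 - 31752/255 ≈ 255 - 124.518 = 130.482 → 130
G: 255 - (255-242)×(255-0)/255 = 255 - 3315/255 ≈ 255 - 13.000 = 242.000 → 242
B: 255 - (255-46)×(255-67)/255 = 255 - 39292/255 ≈ 255 - 154.086 = 100.914 → 101
= RGB(130, 242, 101)


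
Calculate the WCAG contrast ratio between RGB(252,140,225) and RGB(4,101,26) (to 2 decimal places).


Linearize each sRGB channel c=v/255: c/12.92 if c ≤ 0.04045 else ((c+0.055)/1.055)^2.4
L = 0.2126×R_lin + 0.7152×G_lin + 0.0722×B_lin
Color 1 (252,140,225):
  R=252: 252/255≈0.9882 > 0.04045 → ((0.9882+0.055)/1.055)^2.4 ≈ 0.97345
  G=140: 140/255≈0.5490 > 0.04045 → ((0.5490+0.055)/1.055)^2.4 ≈ 0.26225
  B=225: 225/255≈0.8824 > 0.04045 → ((0.8824+0.055)/1.055)^2.4 ≈ 0.75294
  L1 = 0.2126×0.97345 + 0.7152×0.26225 + 0.0722×0.75294 ≈ 0.44888
Color 2 (4,101,26):
  R=4: 4/255≈0.0157 ≤ 0.04045 → 0.0157/12.92 ≈ 0.00121
  G=101: 101/255≈0.3961 > 0.04045 → ((0.3961+0.055)/1.055)^2.4 ≈ 0.13014
  B=26: 26/255≈0.1020 > 0.04045 → ((0.1020+0.055)/1.055)^2.4 ≈ 0.01033
  L2 = 0.2126×0.00121 + 0.7152×0.13014 + 0.0722×0.01033 ≈ 0.09408
Lighter = 0.44888, Darker = 0.09408
Ratio = (L_lighter + 0.05) / (L_darker + 0.05)
Ratio = (0.44888 + 0.05) / (0.09408 + 0.05) = 0.49888 / 0.14408 ≈ 3.4626
Ratio ≈ 3.46:1


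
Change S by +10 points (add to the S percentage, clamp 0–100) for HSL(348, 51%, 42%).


Original S = 51%
Adjustment = +10 percentage points
New S = 51 + (10) = 61
Clamp to [0, 100] → 61
= HSL(348°, 61%, 42%)


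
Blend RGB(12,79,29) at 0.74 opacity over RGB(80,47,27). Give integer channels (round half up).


C = α×F + (1-α)×B, with 1-α = 0.26
R: 0.74×12 + 0.26×80 = 8.88 + 20.80 = 29.68 → 30
G: 0.74×79 + 0.26×47 = 58.46 + 12.22 = 70.68 → 71
B: 0.74×29 + 0.26×27 = 21.46 + 7.02 = 28.48 → 28
= RGB(30, 71, 28)


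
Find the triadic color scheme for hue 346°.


Triadic: equally spaced at 120° intervals
H1 = 346°
H2 = (346 + 120) mod 360 = 106°
H3 = (346 + 240) mod 360 = 226°
Triadic = 346°, 106°, 226°


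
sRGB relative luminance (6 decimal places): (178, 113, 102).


Linearize each channel (sRGB transfer function): c = v/255; c_lin = c/12.92 if c ≤ 0.04045, else ((c+0.055)/1.055)^2.4
  R: 178/255 ≈ 0.698039 > 0.04045 → ((0.698039+0.055)/1.055)^2.4 ≈ 0.445201
  G: 113/255 ≈ 0.443137 > 0.04045 → ((0.443137+0.055)/1.055)^2.4 ≈ 0.165132
  B: 102/255 ≈ 0.400000 > 0.04045 → ((0.400000+0.055)/1.055)^2.4 ≈ 0.132868
R_lin = 0.445201, G_lin = 0.165132, B_lin = 0.132868
L = 0.2126×R + 0.7152×G + 0.0722×B
L = 0.2126×0.445201 + 0.7152×0.165132 + 0.0722×0.132868
L ≈ 0.222345


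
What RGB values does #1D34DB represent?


1D → 29 (R)
34 → 52 (G)
DB → 219 (B)
= RGB(29, 52, 219)


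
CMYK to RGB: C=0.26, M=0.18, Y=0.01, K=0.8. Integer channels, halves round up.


R = 255 × (1-C) × (1-K) = 255 × 0.74 × 0.20 = 37.74 → 38
G = 255 × (1-M) × (1-K) = 255 × 0.82 × 0.20 = 41.82 → 42
B = 255 × (1-Y) × (1-K) = 255 × 0.99 × 0.20 = 50.49 → 50
= RGB(38, 42, 50)


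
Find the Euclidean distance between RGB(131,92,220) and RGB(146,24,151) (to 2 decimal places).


d = √[(R₁-R₂)² + (G₁-G₂)² + (B₁-B₂)²]
d = √[(131-146)² + (92-24)² + (220-151)²]
d = √[225 + 4624 + 4761]
d = √9610
d ≈ 98.03


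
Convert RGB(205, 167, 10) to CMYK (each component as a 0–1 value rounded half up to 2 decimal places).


R'=205/255≈0.8039, G'=167/255≈0.6549, B'=10/255≈0.0392
K = 1 - max(R',G',B') = 1 - 205/255 = 50/255 = 0.19607… → 0.20
(1-R'-K)/(1-K) simplifies to (max-R)/max with max = 205:
C = (205-205)/205 = 0/205 = 0 → 0.00
M = (205-167)/205 = 38/205 = 0.18536… → 0.19
Y = (205-10)/205 = 195/205 = 0.95121… → 0.95
= CMYK(0.00, 0.19, 0.95, 0.20)


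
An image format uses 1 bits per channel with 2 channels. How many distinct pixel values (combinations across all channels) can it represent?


Total bits = 1 bits/channel × 2 channels = 2 bits
Distinct pixel values = 2^2
= 4 pixel values


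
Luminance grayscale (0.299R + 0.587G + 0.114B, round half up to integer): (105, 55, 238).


Gray = 0.299×R + 0.587×G + 0.114×B
Gray = 0.299×105 + 0.587×55 + 0.114×238
Gray = 31.395 + 32.285 + 27.132
Gray = 90.812 → round half up → 91
Gray = 91


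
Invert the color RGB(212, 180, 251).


Invert: (255-R, 255-G, 255-B)
R: 255-212 = 43
G: 255-180 = 75
B: 255-251 = 4
= RGB(43, 75, 4)


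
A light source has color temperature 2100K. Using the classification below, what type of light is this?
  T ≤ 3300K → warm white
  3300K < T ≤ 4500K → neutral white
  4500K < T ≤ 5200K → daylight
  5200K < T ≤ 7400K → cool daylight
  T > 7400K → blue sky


Temperature: 2100K
2100K ≤ 3300K → warm white
Classification: warm white


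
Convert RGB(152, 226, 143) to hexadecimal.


R = 152 → 98 (hex)
G = 226 → E2 (hex)
B = 143 → 8F (hex)
Hex = #98E28F


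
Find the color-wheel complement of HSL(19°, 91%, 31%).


Complement = opposite side of color wheel = hue + 180°
H' = (19 + 180) mod 360 = 199°
S and L unchanged.
= HSL(199°, 91%, 31%)


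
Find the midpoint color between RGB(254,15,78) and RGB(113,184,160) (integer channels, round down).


Midpoint: each channel = ⌊(C₁+C₂)/2⌋
R: ⌊(254+113)/2⌋ = 183
G: ⌊(15+184)/2⌋ = 99
B: ⌊(78+160)/2⌋ = 119
= RGB(183, 99, 119)


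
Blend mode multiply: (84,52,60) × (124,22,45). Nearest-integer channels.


Multiply: C = A×B/255, rounded to nearest integer
R: 84×124/255 = 10416/255 ≈ 40.847 → 41
G: 52×22/255 = 1144/255 ≈ 4.486 → 4
B: 60×45/255 = 2700/255 ≈ 10.588 → 11
= RGB(41, 4, 11)


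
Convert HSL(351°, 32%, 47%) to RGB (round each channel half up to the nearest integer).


H=351°, S=0.32, L=0.47
C = (1-|2L-1|)×S = (1-|-0.06|)×0.32 = 0.3008
H' = H/60 = 351/60 ≈ 5.8500; X = C×(1-|H' mod 2 - 1|) = 0.04512
m = L - C/2 = 0.47 - 0.1504 = 0.3196
Sector ⌊H'⌋ = 5 → (R',G',B') = (0.3008, 0.0, 0.04512)
RGB = ((R'+m)×255, (G'+m)×255, (B'+m)×255) = (158.202, 81.498, 93.0036)
Round half up → RGB(158, 81, 93)


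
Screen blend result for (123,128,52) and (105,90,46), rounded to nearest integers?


Screen: C = 255 - (255-A)×(255-B)/255, rounded to nearest integer
R: 255 - (255-123)×(255-105)/255 = 255 - 19800/255 ≈ 255 - 77.647 = 177.353 → 177
G: 255 - (255-128)×(255-90)/255 = 255 - 20955/255 ≈ 255 - 82.176 = 172.824 → 173
B: 255 - (255-52)×(255-46)/255 = 255 - 42427/255 ≈ 255 - 166.380 = 88.620 → 89
= RGB(177, 173, 89)


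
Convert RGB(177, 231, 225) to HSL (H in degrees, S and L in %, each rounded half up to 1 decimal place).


Normalize: R'=177/255≈0.6941, G'=231/255≈0.9059, B'=225/255≈0.8824
Max=231/255, Min=177/255, Δ=Max-Min=54/255
L = (Max+Min)/2 = (231+177)/510 = 408/510 = 0.8 → L = 80.0%
L > 0.5 → S = Δ/(2-Max-Min) = 54/(510-231-177) = 54/102 = 0.52941… → S = 52.9%
(the 1/255 factors cancel in S and H, so raw channel differences can be used)
Max is G' → H = 60 × ((B-R)/Δ + 2) = 60 × ((225-177)/54 + 2)
  48/54 + 2 = 0.8888… + 2 = 2.8888…
  H = 60 × 2.8888… = 173.333…° → H = 173.3°
= HSL(173.3°, 52.9%, 80.0%)


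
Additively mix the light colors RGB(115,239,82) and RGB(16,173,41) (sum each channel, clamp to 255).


Additive: each channel = min(255, C₁+C₂)
R: 115+16 = 131 → 131
G: 239+173 = 412 → 255
B: 82+41 = 123 → 123
= RGB(131, 255, 123)


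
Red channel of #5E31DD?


Color: #5E31DD
R = 5E = 94
G = 31 = 49
B = DD = 221
Red = 94


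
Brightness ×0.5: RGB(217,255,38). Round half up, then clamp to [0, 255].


Multiply each channel by 0.5, round half up, clamp to [0, 255]
R: 217×0.5 = 108.5 → round → 109
G: 255×0.5 = 127.5 → round → 128
B: 38×0.5 = 19
= RGB(109, 128, 19)


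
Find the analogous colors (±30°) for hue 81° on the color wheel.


Base hue: 81°
Left analog: (81 - 30) mod 360 = 51°
Right analog: (81 + 30) mod 360 = 111°
Analogous hues = 51° and 111°


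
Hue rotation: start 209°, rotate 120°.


New hue = (H + rotation) mod 360
New hue = (209 + 120) mod 360
= 329 mod 360
= 329°


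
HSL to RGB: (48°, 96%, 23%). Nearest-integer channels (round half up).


H=48°, S=0.96, L=0.23
C = (1-|2L-1|)×S = (1-|-0.54|)×0.96 = 0.4416
H' = H/60 = 48/60 ≈ 0.8000; X = C×(1-|H' mod 2 - 1|) = 0.35328
m = L - C/2 = 0.23 - 0.2208 = 0.0092
Sector ⌊H'⌋ = 0 → (R',G',B') = (0.4416, 0.35328, 0.0)
RGB = ((R'+m)×255, (G'+m)×255, (B'+m)×255) = (114.954, 92.4324, 2.346)
Round half up → RGB(115, 92, 2)


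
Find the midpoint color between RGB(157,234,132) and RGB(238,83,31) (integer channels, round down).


Midpoint: each channel = ⌊(C₁+C₂)/2⌋
R: ⌊(157+238)/2⌋ = 197
G: ⌊(234+83)/2⌋ = 158
B: ⌊(132+31)/2⌋ = 81
= RGB(197, 158, 81)


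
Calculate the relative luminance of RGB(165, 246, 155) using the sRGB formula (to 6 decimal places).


Linearize each channel (sRGB transfer function): c = v/255; c_lin = c/12.92 if c ≤ 0.04045, else ((c+0.055)/1.055)^2.4
  R: 165/255 ≈ 0.647059 > 0.04045 → ((0.647059+0.055)/1.055)^2.4 ≈ 0.376262
  G: 246/255 ≈ 0.964706 > 0.04045 → ((0.964706+0.055)/1.055)^2.4 ≈ 0.921582
  B: 155/255 ≈ 0.607843 > 0.04045 → ((0.607843+0.055)/1.055)^2.4 ≈ 0.327778
R_lin = 0.376262, G_lin = 0.921582, B_lin = 0.327778
L = 0.2126×R + 0.7152×G + 0.0722×B
L = 0.2126×0.376262 + 0.7152×0.921582 + 0.0722×0.327778
L ≈ 0.762774


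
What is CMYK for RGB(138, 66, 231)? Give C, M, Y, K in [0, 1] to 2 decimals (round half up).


R'=138/255≈0.5412, G'=66/255≈0.2588, B'=231/255≈0.9059
K = 1 - max(R',G',B') = 1 - 231/255 = 24/255 = 0.09411… → 0.09
(1-R'-K)/(1-K) simplifies to (max-R)/max with max = 231:
C = (231-138)/231 = 93/231 = 0.40259… → 0.40
M = (231-66)/231 = 165/231 = 0.71428… → 0.71
Y = (231-231)/231 = 0/231 = 0 → 0.00
= CMYK(0.40, 0.71, 0.00, 0.09)


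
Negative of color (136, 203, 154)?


Invert: (255-R, 255-G, 255-B)
R: 255-136 = 119
G: 255-203 = 52
B: 255-154 = 101
= RGB(119, 52, 101)


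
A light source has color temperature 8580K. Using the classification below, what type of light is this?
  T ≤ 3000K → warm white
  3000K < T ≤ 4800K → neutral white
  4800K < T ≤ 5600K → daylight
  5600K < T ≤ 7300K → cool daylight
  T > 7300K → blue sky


Temperature: 8580K
8580K > 7300K → blue sky
Classification: blue sky


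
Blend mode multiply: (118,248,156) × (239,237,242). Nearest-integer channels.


Multiply: C = A×B/255, rounded to nearest integer
R: 118×239/255 = 28202/255 ≈ 110.596 → 111
G: 248×237/255 = 58776/255 ≈ 230.494 → 230
B: 156×242/255 = 37752/255 ≈ 148.047 → 148
= RGB(111, 230, 148)


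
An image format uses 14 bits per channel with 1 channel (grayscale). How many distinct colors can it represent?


Total bits = 14 bits/channel × 1 channels = 14 bits
Distinct colors = 2^14
= 16,384 colors


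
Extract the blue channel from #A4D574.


Color: #A4D574
R = A4 = 164
G = D5 = 213
B = 74 = 116
Blue = 116


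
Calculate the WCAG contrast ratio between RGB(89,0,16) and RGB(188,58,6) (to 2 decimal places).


Linearize each sRGB channel c=v/255: c/12.92 if c ≤ 0.04045 else ((c+0.055)/1.055)^2.4
L = 0.2126×R_lin + 0.7152×G_lin + 0.0722×B_lin
Color 1 (89,0,16):
  R=89: 89/255≈0.3490 > 0.04045 → ((0.3490+0.055)/1.055)^2.4 ≈ 0.09990
  G=0: 0/255≈0.0000 ≤ 0.04045 → 0.0000/12.92 ≈ 0.00000
  B=16: 16/255≈0.0627 > 0.04045 → ((0.0627+0.055)/1.055)^2.4 ≈ 0.00518
  L1 = 0.2126×0.09990 + 0.7152×0.00000 + 0.0722×0.00518 ≈ 0.02161
Color 2 (188,58,6):
  R=188: 188/255≈0.7373 > 0.04045 → ((0.7373+0.055)/1.055)^2.4 ≈ 0.50289
  G=58: 58/255≈0.2275 > 0.04045 → ((0.2275+0.055)/1.055)^2.4 ≈ 0.04231
  B=6: 6/255≈0.0235 ≤ 0.04045 → 0.0235/12.92 ≈ 0.00182
  L2 = 0.2126×0.50289 + 0.7152×0.04231 + 0.0722×0.00182 ≈ 0.13731
Lighter = 0.13731, Darker = 0.02161
Ratio = (L_lighter + 0.05) / (L_darker + 0.05)
Ratio = (0.13731 + 0.05) / (0.02161 + 0.05) = 0.18731 / 0.07161 ≈ 2.6155
Ratio ≈ 2.62:1


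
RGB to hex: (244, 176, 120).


R = 244 → F4 (hex)
G = 176 → B0 (hex)
B = 120 → 78 (hex)
Hex = #F4B078


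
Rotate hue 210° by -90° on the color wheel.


New hue = (H + rotation) mod 360
New hue = (210 -90) mod 360
= 120 mod 360
= 120°


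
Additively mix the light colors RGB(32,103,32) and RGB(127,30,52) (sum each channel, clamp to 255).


Additive: each channel = min(255, C₁+C₂)
R: 32+127 = 159 → 159
G: 103+30 = 133 → 133
B: 32+52 = 84 → 84
= RGB(159, 133, 84)


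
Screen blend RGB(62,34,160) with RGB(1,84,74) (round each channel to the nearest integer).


Screen: C = 255 - (255-A)×(255-B)/255, rounded to nearest integer
R: 255 - (255-62)×(255-1)/255 = 255 - 49022/255 ≈ 255 - 192.243 = 62.757 → 63
G: 255 - (255-34)×(255-84)/255 = 255 - 37791/255 ≈ 255 - 148.200 = 106.800 → 107
B: 255 - (255-160)×(255-74)/255 = 255 - 17195/255 ≈ 255 - 67.431 = 187.569 → 188
= RGB(63, 107, 188)


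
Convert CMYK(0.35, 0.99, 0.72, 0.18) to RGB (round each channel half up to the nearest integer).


R = 255 × (1-C) × (1-K) = 255 × 0.65 × 0.82 = 135.915 → 136
G = 255 × (1-M) × (1-K) = 255 × 0.01 × 0.82 = 2.091 → 2
B = 255 × (1-Y) × (1-K) = 255 × 0.28 × 0.82 = 58.548 → 59
= RGB(136, 2, 59)


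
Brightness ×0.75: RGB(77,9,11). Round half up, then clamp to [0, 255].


Multiply each channel by 0.75, round half up, clamp to [0, 255]
R: 77×0.75 = 57.75 → round → 58
G: 9×0.75 = 6.75 → round → 7
B: 11×0.75 = 8.25 → round → 8
= RGB(58, 7, 8)


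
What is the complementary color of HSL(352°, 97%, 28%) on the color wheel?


Complement = opposite side of color wheel = hue + 180°
H' = (352 + 180) mod 360 = 172°
S and L unchanged.
= HSL(172°, 97%, 28%)


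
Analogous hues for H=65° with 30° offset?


Base hue: 65°
Left analog: (65 - 30) mod 360 = 35°
Right analog: (65 + 30) mod 360 = 95°
Analogous hues = 35° and 95°


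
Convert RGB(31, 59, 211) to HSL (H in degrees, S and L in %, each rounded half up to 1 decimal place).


Normalize: R'=31/255≈0.1216, G'=59/255≈0.2314, B'=211/255≈0.8275
Max=211/255, Min=31/255, Δ=Max-Min=180/255
L = (Max+Min)/2 = (211+31)/510 = 242/510 = 0.47450… → L = 47.5%
L ≤ 0.5 → S = Δ/(Max+Min) = 180/(211+31) = 180/242 = 0.74380… → S = 74.4%
(the 1/255 factors cancel in S and H, so raw channel differences can be used)
Max is B' → H = 60 × ((R-G)/Δ + 4) = 60 × ((31-59)/180 + 4)
  -28/180 + 4 = -0.1555… + 4 = 3.8444…
  H = 60 × 3.8444… = 230.666…° → H = 230.7°
= HSL(230.7°, 74.4%, 47.5%)


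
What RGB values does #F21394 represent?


F2 → 242 (R)
13 → 19 (G)
94 → 148 (B)
= RGB(242, 19, 148)


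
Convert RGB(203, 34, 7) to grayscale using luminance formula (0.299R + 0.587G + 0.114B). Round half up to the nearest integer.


Gray = 0.299×R + 0.587×G + 0.114×B
Gray = 0.299×203 + 0.587×34 + 0.114×7
Gray = 60.697 + 19.958 + 0.798
Gray = 81.453 → round half up → 81
Gray = 81


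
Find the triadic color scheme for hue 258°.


Triadic: equally spaced at 120° intervals
H1 = 258°
H2 = (258 + 120) mod 360 = 18°
H3 = (258 + 240) mod 360 = 138°
Triadic = 258°, 18°, 138°


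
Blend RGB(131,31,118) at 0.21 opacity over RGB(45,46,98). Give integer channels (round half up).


C = α×F + (1-α)×B, with 1-α = 0.79
R: 0.21×131 + 0.79×45 = 27.51 + 35.55 = 63.06 → 63
G: 0.21×31 + 0.79×46 = 6.51 + 36.34 = 42.85 → 43
B: 0.21×118 + 0.79×98 = 24.78 + 77.42 = 102.20 → 102
= RGB(63, 43, 102)


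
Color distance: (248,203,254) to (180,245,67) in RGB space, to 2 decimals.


d = √[(R₁-R₂)² + (G₁-G₂)² + (B₁-B₂)²]
d = √[(248-180)² + (203-245)² + (254-67)²]
d = √[4624 + 1764 + 34969]
d = √41357
d ≈ 203.36


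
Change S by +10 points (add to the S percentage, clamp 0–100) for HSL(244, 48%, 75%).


Original S = 48%
Adjustment = +10 percentage points
New S = 48 + (10) = 58
Clamp to [0, 100] → 58
= HSL(244°, 58%, 75%)


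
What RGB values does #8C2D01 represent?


8C → 140 (R)
2D → 45 (G)
01 → 1 (B)
= RGB(140, 45, 1)


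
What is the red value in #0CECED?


Color: #0CECED
R = 0C = 12
G = EC = 236
B = ED = 237
Red = 12


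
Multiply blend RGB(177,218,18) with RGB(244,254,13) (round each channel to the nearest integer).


Multiply: C = A×B/255, rounded to nearest integer
R: 177×244/255 = 43188/255 ≈ 169.365 → 169
G: 218×254/255 = 55372/255 ≈ 217.145 → 217
B: 18×13/255 = 234/255 ≈ 0.918 → 1
= RGB(169, 217, 1)


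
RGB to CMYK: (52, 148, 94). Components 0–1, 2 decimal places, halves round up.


R'=52/255≈0.2039, G'=148/255≈0.5804, B'=94/255≈0.3686
K = 1 - max(R',G',B') = 1 - 148/255 = 107/255 = 0.41960… → 0.42
(1-R'-K)/(1-K) simplifies to (max-R)/max with max = 148:
C = (148-52)/148 = 96/148 = 0.64864… → 0.65
M = (148-148)/148 = 0/148 = 0 → 0.00
Y = (148-94)/148 = 54/148 = 0.36486… → 0.36
= CMYK(0.65, 0.00, 0.36, 0.42)


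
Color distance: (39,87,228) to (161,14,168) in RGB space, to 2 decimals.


d = √[(R₁-R₂)² + (G₁-G₂)² + (B₁-B₂)²]
d = √[(39-161)² + (87-14)² + (228-168)²]
d = √[14884 + 5329 + 3600]
d = √23813
d ≈ 154.31


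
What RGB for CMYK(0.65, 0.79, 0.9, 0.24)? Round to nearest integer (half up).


R = 255 × (1-C) × (1-K) = 255 × 0.35 × 0.76 = 67.83 → 68
G = 255 × (1-M) × (1-K) = 255 × 0.21 × 0.76 = 40.698 → 41
B = 255 × (1-Y) × (1-K) = 255 × 0.10 × 0.76 = 19.38 → 19
= RGB(68, 41, 19)


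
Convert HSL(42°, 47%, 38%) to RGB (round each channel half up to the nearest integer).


H=42°, S=0.47, L=0.38
C = (1-|2L-1|)×S = (1-|-0.24|)×0.47 = 0.3572
H' = H/60 = 42/60 ≈ 0.7000; X = C×(1-|H' mod 2 - 1|) = 0.25004
m = L - C/2 = 0.38 - 0.1786 = 0.2014
Sector ⌊H'⌋ = 0 → (R',G',B') = (0.3572, 0.25004, 0.0)
RGB = ((R'+m)×255, (G'+m)×255, (B'+m)×255) = (142.443, 115.1172, 51.357)
Round half up → RGB(142, 115, 51)


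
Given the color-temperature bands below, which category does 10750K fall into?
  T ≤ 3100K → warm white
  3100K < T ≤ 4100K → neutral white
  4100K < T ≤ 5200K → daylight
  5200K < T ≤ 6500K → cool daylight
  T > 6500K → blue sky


Temperature: 10750K
10750K > 6500K → blue sky
Classification: blue sky


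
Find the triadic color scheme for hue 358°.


Triadic: equally spaced at 120° intervals
H1 = 358°
H2 = (358 + 120) mod 360 = 118°
H3 = (358 + 240) mod 360 = 238°
Triadic = 358°, 118°, 238°


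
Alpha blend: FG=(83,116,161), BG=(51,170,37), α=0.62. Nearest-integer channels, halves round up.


C = α×F + (1-α)×B, with 1-α = 0.38
R: 0.62×83 + 0.38×51 = 51.46 + 19.38 = 70.84 → 71
G: 0.62×116 + 0.38×170 = 71.92 + 64.60 = 136.52 → 137
B: 0.62×161 + 0.38×37 = 99.82 + 14.06 = 113.88 → 114
= RGB(71, 137, 114)


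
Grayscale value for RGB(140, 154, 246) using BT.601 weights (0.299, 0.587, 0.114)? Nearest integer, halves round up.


Gray = 0.299×R + 0.587×G + 0.114×B
Gray = 0.299×140 + 0.587×154 + 0.114×246
Gray = 41.860 + 90.398 + 28.044
Gray = 160.302 → round half up → 160
Gray = 160


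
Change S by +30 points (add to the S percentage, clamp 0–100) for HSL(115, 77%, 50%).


Original S = 77%
Adjustment = +30 percentage points
New S = 77 + (30) = 107
Clamp to [0, 100] → 100
= HSL(115°, 100%, 50%)


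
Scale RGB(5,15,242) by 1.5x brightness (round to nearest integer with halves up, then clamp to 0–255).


Multiply each channel by 1.5, round half up, clamp to [0, 255]
R: 5×1.5 = 7.5 → round → 8
G: 15×1.5 = 22.5 → round → 23
B: 242×1.5 = 363 → clamp → 255
= RGB(8, 23, 255)


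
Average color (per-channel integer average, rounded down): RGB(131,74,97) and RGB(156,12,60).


Midpoint: each channel = ⌊(C₁+C₂)/2⌋
R: ⌊(131+156)/2⌋ = 143
G: ⌊(74+12)/2⌋ = 43
B: ⌊(97+60)/2⌋ = 78
= RGB(143, 43, 78)


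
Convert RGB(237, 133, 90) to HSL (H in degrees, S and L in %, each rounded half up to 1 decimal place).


Normalize: R'=237/255≈0.9294, G'=133/255≈0.5216, B'=90/255≈0.3529
Max=237/255, Min=90/255, Δ=Max-Min=147/255
L = (Max+Min)/2 = (237+90)/510 = 327/510 = 0.64117… → L = 64.1%
L > 0.5 → S = Δ/(2-Max-Min) = 147/(510-237-90) = 147/183 = 0.80327… → S = 80.3%
(the 1/255 factors cancel in S and H, so raw channel differences can be used)
Max is R' → H = 60 × (((G-B)/Δ) mod 6) = 60 × (((133-90)/147) mod 6)
  43/147 = 0.2925…
  H = 60 × 0.2925… = 17.551…° → H = 17.6°
= HSL(17.6°, 80.3%, 64.1%)


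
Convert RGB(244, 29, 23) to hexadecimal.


R = 244 → F4 (hex)
G = 29 → 1D (hex)
B = 23 → 17 (hex)
Hex = #F41D17


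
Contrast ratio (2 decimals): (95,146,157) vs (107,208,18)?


Linearize each sRGB channel c=v/255: c/12.92 if c ≤ 0.04045 else ((c+0.055)/1.055)^2.4
L = 0.2126×R_lin + 0.7152×G_lin + 0.0722×B_lin
Color 1 (95,146,157):
  R=95: 95/255≈0.3725 > 0.04045 → ((0.3725+0.055)/1.055)^2.4 ≈ 0.11444
  G=146: 146/255≈0.5725 > 0.04045 → ((0.5725+0.055)/1.055)^2.4 ≈ 0.28744
  B=157: 157/255≈0.6157 > 0.04045 → ((0.6157+0.055)/1.055)^2.4 ≈ 0.33716
  L1 = 0.2126×0.11444 + 0.7152×0.28744 + 0.0722×0.33716 ≈ 0.25425
Color 2 (107,208,18):
  R=107: 107/255≈0.4196 > 0.04045 → ((0.4196+0.055)/1.055)^2.4 ≈ 0.14703
  G=208: 208/255≈0.8157 > 0.04045 → ((0.8157+0.055)/1.055)^2.4 ≈ 0.63076
  B=18: 18/255≈0.0706 > 0.04045 → ((0.0706+0.055)/1.055)^2.4 ≈ 0.00605
  L2 = 0.2126×0.14703 + 0.7152×0.63076 + 0.0722×0.00605 ≈ 0.48281
Lighter = 0.48281, Darker = 0.25425
Ratio = (L_lighter + 0.05) / (L_darker + 0.05)
Ratio = (0.48281 + 0.05) / (0.25425 + 0.05) = 0.53281 / 0.30425 ≈ 1.7512
Ratio ≈ 1.75:1


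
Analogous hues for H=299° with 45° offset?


Base hue: 299°
Left analog: (299 - 45) mod 360 = 254°
Right analog: (299 + 45) mod 360 = 344°
Analogous hues = 254° and 344°


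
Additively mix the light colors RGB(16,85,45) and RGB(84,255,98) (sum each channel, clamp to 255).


Additive: each channel = min(255, C₁+C₂)
R: 16+84 = 100 → 100
G: 85+255 = 340 → 255
B: 45+98 = 143 → 143
= RGB(100, 255, 143)


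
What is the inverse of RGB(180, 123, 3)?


Invert: (255-R, 255-G, 255-B)
R: 255-180 = 75
G: 255-123 = 132
B: 255-3 = 252
= RGB(75, 132, 252)


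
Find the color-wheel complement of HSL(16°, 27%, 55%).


Complement = opposite side of color wheel = hue + 180°
H' = (16 + 180) mod 360 = 196°
S and L unchanged.
= HSL(196°, 27%, 55%)


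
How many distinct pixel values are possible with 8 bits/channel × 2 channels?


Total bits = 8 bits/channel × 2 channels = 16 bits
Distinct pixel values = 2^16
= 65,536 pixel values


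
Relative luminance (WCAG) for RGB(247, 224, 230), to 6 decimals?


Linearize each channel (sRGB transfer function): c = v/255; c_lin = c/12.92 if c ≤ 0.04045, else ((c+0.055)/1.055)^2.4
  R: 247/255 ≈ 0.968627 > 0.04045 → ((0.968627+0.055)/1.055)^2.4 ≈ 0.930111
  G: 224/255 ≈ 0.878431 > 0.04045 → ((0.878431+0.055)/1.055)^2.4 ≈ 0.745404
  B: 230/255 ≈ 0.901961 > 0.04045 → ((0.901961+0.055)/1.055)^2.4 ≈ 0.791298
R_lin = 0.930111, G_lin = 0.745404, B_lin = 0.791298
L = 0.2126×R + 0.7152×G + 0.0722×B
L = 0.2126×0.930111 + 0.7152×0.745404 + 0.0722×0.791298
L ≈ 0.787986


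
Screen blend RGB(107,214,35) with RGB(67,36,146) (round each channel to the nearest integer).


Screen: C = 255 - (255-A)×(255-B)/255, rounded to nearest integer
R: 255 - (255-107)×(255-67)/255 = 255 - 27824/255 ≈ 255 - 109.114 = 145.886 → 146
G: 255 - (255-214)×(255-36)/255 = 255 - 8979/255 ≈ 255 - 35.212 = 219.788 → 220
B: 255 - (255-35)×(255-146)/255 = 255 - 23980/255 ≈ 255 - 94.039 = 160.961 → 161
= RGB(146, 220, 161)


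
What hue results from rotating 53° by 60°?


New hue = (H + rotation) mod 360
New hue = (53 + 60) mod 360
= 113 mod 360
= 113°


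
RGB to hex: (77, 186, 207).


R = 77 → 4D (hex)
G = 186 → BA (hex)
B = 207 → CF (hex)
Hex = #4DBACF


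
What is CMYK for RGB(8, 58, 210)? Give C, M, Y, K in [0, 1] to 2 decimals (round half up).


R'=8/255≈0.0314, G'=58/255≈0.2275, B'=210/255≈0.8235
K = 1 - max(R',G',B') = 1 - 210/255 = 45/255 = 0.17647… → 0.18
(1-R'-K)/(1-K) simplifies to (max-R)/max with max = 210:
C = (210-8)/210 = 202/210 = 0.96190… → 0.96
M = (210-58)/210 = 152/210 = 0.72380… → 0.72
Y = (210-210)/210 = 0/210 = 0 → 0.00
= CMYK(0.96, 0.72, 0.00, 0.18)


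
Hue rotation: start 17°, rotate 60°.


New hue = (H + rotation) mod 360
New hue = (17 + 60) mod 360
= 77 mod 360
= 77°


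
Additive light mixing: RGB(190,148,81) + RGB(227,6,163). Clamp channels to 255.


Additive: each channel = min(255, C₁+C₂)
R: 190+227 = 417 → 255
G: 148+6 = 154 → 154
B: 81+163 = 244 → 244
= RGB(255, 154, 244)


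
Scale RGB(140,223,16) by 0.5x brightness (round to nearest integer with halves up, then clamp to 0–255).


Multiply each channel by 0.5, round half up, clamp to [0, 255]
R: 140×0.5 = 70
G: 223×0.5 = 111.5 → round → 112
B: 16×0.5 = 8
= RGB(70, 112, 8)


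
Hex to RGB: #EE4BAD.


EE → 238 (R)
4B → 75 (G)
AD → 173 (B)
= RGB(238, 75, 173)


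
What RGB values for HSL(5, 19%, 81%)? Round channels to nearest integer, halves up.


H=5°, S=0.19, L=0.81
C = (1-|2L-1|)×S = (1-|0.62|)×0.19 = 0.0722
H' = H/60 = 5/60 ≈ 0.0833; X = C×(1-|H' mod 2 - 1|) ≈ 0.0060
m = L - C/2 = 0.81 - 0.0361 = 0.7739
Sector ⌊H'⌋ = 0 → (R',G',B') = (0.0722, ≈0.0060, 0.0)
RGB = ((R'+m)×255, (G'+m)×255, (B'+m)×255) = (215.7555, 198.87875, 197.3445)
Round half up → RGB(216, 199, 197)


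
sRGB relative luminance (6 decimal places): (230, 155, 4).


Linearize each channel (sRGB transfer function): c = v/255; c_lin = c/12.92 if c ≤ 0.04045, else ((c+0.055)/1.055)^2.4
  R: 230/255 ≈ 0.901961 > 0.04045 → ((0.901961+0.055)/1.055)^2.4 ≈ 0.791298
  G: 155/255 ≈ 0.607843 > 0.04045 → ((0.607843+0.055)/1.055)^2.4 ≈ 0.327778
  B: 4/255 ≈ 0.015686 ≤ 0.04045 → 0.015686/12.92 ≈ 0.001214
R_lin = 0.791298, G_lin = 0.327778, B_lin = 0.001214
L = 0.2126×R + 0.7152×G + 0.0722×B
L = 0.2126×0.791298 + 0.7152×0.327778 + 0.0722×0.001214
L ≈ 0.402744


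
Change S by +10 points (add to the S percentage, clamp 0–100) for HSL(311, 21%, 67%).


Original S = 21%
Adjustment = +10 percentage points
New S = 21 + (10) = 31
Clamp to [0, 100] → 31
= HSL(311°, 31%, 67%)


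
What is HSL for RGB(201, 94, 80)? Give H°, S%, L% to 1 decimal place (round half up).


Normalize: R'=201/255≈0.7882, G'=94/255≈0.3686, B'=80/255≈0.3137
Max=201/255, Min=80/255, Δ=Max-Min=121/255
L = (Max+Min)/2 = (201+80)/510 = 281/510 = 0.55098… → L = 55.1%
L > 0.5 → S = Δ/(2-Max-Min) = 121/(510-201-80) = 121/229 = 0.52838… → S = 52.8%
(the 1/255 factors cancel in S and H, so raw channel differences can be used)
Max is R' → H = 60 × (((G-B)/Δ) mod 6) = 60 × (((94-80)/121) mod 6)
  14/121 = 0.1157…
  H = 60 × 0.1157… = 6.942…° → H = 6.9°
= HSL(6.9°, 52.8%, 55.1%)


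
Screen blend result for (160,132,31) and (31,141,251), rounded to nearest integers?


Screen: C = 255 - (255-A)×(255-B)/255, rounded to nearest integer
R: 255 - (255-160)×(255-31)/255 = 255 - 21280/255 ≈ 255 - 83.451 = 171.549 → 172
G: 255 - (255-132)×(255-141)/255 = 255 - 14022/255 ≈ 255 - 54.988 = 200.012 → 200
B: 255 - (255-31)×(255-251)/255 = 255 - 896/255 ≈ 255 - 3.514 = 251.486 → 251
= RGB(172, 200, 251)


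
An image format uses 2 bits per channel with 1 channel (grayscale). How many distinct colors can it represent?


Total bits = 2 bits/channel × 1 channels = 2 bits
Distinct colors = 2^2
= 4 colors


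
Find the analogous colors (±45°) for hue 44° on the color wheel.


Base hue: 44°
Left analog: (44 - 45) mod 360 = 359°
Right analog: (44 + 45) mod 360 = 89°
Analogous hues = 359° and 89°


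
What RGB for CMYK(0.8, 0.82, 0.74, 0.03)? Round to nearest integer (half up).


R = 255 × (1-C) × (1-K) = 255 × 0.20 × 0.97 = 49.47 → 49
G = 255 × (1-M) × (1-K) = 255 × 0.18 × 0.97 = 44.523 → 45
B = 255 × (1-Y) × (1-K) = 255 × 0.26 × 0.97 = 64.311 → 64
= RGB(49, 45, 64)


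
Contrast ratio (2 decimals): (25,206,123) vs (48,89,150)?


Linearize each sRGB channel c=v/255: c/12.92 if c ≤ 0.04045 else ((c+0.055)/1.055)^2.4
L = 0.2126×R_lin + 0.7152×G_lin + 0.0722×B_lin
Color 1 (25,206,123):
  R=25: 25/255≈0.0980 > 0.04045 → ((0.0980+0.055)/1.055)^2.4 ≈ 0.00972
  G=206: 206/255≈0.8078 > 0.04045 → ((0.8078+0.055)/1.055)^2.4 ≈ 0.61721
  B=123: 123/255≈0.4824 > 0.04045 → ((0.4824+0.055)/1.055)^2.4 ≈ 0.19807
  L1 = 0.2126×0.00972 + 0.7152×0.61721 + 0.0722×0.19807 ≈ 0.45779
Color 2 (48,89,150):
  R=48: 48/255≈0.1882 > 0.04045 → ((0.1882+0.055)/1.055)^2.4 ≈ 0.02956
  G=89: 89/255≈0.3490 > 0.04045 → ((0.3490+0.055)/1.055)^2.4 ≈ 0.09990
  B=150: 150/255≈0.5882 > 0.04045 → ((0.5882+0.055)/1.055)^2.4 ≈ 0.30499
  L2 = 0.2126×0.02956 + 0.7152×0.09990 + 0.0722×0.30499 ≈ 0.09975
Lighter = 0.45779, Darker = 0.09975
Ratio = (L_lighter + 0.05) / (L_darker + 0.05)
Ratio = (0.45779 + 0.05) / (0.09975 + 0.05) = 0.50779 / 0.14975 ≈ 3.3909
Ratio ≈ 3.39:1


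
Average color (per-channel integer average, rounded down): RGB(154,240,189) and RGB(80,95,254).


Midpoint: each channel = ⌊(C₁+C₂)/2⌋
R: ⌊(154+80)/2⌋ = 117
G: ⌊(240+95)/2⌋ = 167
B: ⌊(189+254)/2⌋ = 221
= RGB(117, 167, 221)


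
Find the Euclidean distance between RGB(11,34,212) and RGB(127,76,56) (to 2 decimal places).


d = √[(R₁-R₂)² + (G₁-G₂)² + (B₁-B₂)²]
d = √[(11-127)² + (34-76)² + (212-56)²]
d = √[13456 + 1764 + 24336]
d = √39556
d ≈ 198.89


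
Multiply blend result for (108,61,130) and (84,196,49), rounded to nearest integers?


Multiply: C = A×B/255, rounded to nearest integer
R: 108×84/255 = 9072/255 ≈ 35.576 → 36
G: 61×196/255 = 11956/255 ≈ 46.886 → 47
B: 130×49/255 = 6370/255 ≈ 24.980 → 25
= RGB(36, 47, 25)


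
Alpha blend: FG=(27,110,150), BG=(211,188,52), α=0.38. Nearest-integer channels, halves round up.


C = α×F + (1-α)×B, with 1-α = 0.62
R: 0.38×27 + 0.62×211 = 10.26 + 130.82 = 141.08 → 141
G: 0.38×110 + 0.62×188 = 41.80 + 116.56 = 158.36 → 158
B: 0.38×150 + 0.62×52 = 57.00 + 32.24 = 89.24 → 89
= RGB(141, 158, 89)


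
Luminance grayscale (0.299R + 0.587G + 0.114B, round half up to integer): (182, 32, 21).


Gray = 0.299×R + 0.587×G + 0.114×B
Gray = 0.299×182 + 0.587×32 + 0.114×21
Gray = 54.418 + 18.784 + 2.394
Gray = 75.596 → round half up → 76
Gray = 76


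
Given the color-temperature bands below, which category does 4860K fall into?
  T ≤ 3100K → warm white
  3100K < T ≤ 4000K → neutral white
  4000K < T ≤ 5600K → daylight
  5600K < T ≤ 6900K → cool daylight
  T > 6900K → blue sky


Temperature: 4860K
4000K < 4860K ≤ 5600K → daylight
Classification: daylight
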